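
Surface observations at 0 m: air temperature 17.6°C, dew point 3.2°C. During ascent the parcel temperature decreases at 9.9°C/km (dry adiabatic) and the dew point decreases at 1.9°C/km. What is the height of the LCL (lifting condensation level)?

T and T_d converge at 9.9 − 1.9 = 8°C per km
Height above start = (17.6 − 3.2) / 8 = 1.8 km
LCL altitude = 0 m + 1800 m = 1800 m

1800 m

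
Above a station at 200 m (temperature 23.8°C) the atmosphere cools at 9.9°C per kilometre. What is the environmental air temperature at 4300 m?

Environmental to 4300 m: -9.9 × 4.1 km = -40.59°C, so T = -16.79°C.

-16.79°C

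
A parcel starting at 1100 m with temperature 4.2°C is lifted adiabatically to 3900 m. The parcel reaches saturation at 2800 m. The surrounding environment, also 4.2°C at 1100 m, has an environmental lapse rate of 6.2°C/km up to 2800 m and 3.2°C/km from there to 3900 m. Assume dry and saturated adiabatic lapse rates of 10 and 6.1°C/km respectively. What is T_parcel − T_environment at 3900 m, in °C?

Parcel:
  1100–2800 m, dry: Δz = 1.7 km ⇒ ΔT = -17°C; T = -12.8°C
  2800–3900 m, saturated: Δz = 1.1 km ⇒ ΔT = -6.71°C; T = -19.51°C
Environment:
  1100–2800 m, environment, lower layer: Δz = 1.7 km ⇒ ΔT = -10.54°C; T = -6.34°C
  2800–3900 m, environment, upper layer: Δz = 1.1 km ⇒ ΔT = -3.52°C; T = -9.86°C
T_parcel − T_env = -19.51 − (-9.86) = -9.65°C

-9.65°C (parcel cooler than environment)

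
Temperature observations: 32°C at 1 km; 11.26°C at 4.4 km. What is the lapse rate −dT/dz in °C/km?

6.1°C/km

Γ = −ΔT/Δz = (32 − 11.26) / (4400 − 1000) m
  = 20.74°C / 3.4 km = 6.1°C/km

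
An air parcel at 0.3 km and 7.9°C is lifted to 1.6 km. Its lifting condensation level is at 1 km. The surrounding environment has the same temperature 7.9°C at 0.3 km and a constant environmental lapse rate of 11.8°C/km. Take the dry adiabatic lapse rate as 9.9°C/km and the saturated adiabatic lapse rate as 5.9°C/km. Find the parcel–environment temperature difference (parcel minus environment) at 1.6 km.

Parcel:
  300 → 1000 m (dry, 9.9°C/km): ΔT = -9.9 × 0.7 = -6.93°C → T = 0.97°C
  1000 → 1600 m (saturated, 5.9°C/km): ΔT = -5.9 × 0.6 = -3.54°C → T = -2.57°C
Environment:
  300 → 1600 m (environment, 11.8°C/km): ΔT = -11.8 × 1.3 = -15.34°C → T = -7.44°C
T_parcel − T_env = -2.57 − (-7.44) = +4.87°C

+4.87°C (parcel warmer than environment)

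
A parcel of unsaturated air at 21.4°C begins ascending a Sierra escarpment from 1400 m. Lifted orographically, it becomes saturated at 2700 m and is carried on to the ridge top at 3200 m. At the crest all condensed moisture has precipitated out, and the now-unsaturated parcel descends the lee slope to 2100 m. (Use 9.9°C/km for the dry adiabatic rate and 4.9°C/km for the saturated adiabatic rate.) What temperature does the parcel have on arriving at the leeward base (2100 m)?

1400–2700 m, dry: Δz = 1.3 km ⇒ ΔT = -12.87°C; T = 8.53°C
2700–3200 m, saturated: Δz = 0.5 km ⇒ ΔT = -2.45°C; T = 6.08°C
3200–2100 m, dry descent: Δz = 1.1 km ⇒ ΔT = +10.89°C; T = 16.97°C

16.97°C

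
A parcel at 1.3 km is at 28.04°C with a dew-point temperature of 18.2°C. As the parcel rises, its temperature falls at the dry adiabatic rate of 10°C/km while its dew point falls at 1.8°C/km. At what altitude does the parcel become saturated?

T and T_d converge at 10 − 1.8 = 8.2°C per km
Height above start = (28.04 − 18.2) / 8.2 = 1.2 km
LCL altitude = 1300 m + 1200 m = 2500 m

2.5 km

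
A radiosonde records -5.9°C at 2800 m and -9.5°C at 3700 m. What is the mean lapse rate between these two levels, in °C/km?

4°C/km

Γ = −ΔT/Δz = (-5.9 − (-9.5)) / (3700 − 2800) m
  = 3.6°C / 0.9 km = 4°C/km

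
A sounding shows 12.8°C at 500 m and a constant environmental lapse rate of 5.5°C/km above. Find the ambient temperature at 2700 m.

0.7°C

500 → 2700 m (environmental, 5.5°C/km): ΔT = -5.5 × 2.2 = -12.1°C → T = 0.7°C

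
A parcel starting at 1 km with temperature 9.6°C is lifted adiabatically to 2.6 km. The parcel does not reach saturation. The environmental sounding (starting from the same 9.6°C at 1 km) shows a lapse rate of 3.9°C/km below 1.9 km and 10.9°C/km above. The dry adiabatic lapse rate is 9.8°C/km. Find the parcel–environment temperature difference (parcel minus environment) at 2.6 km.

Parcel:
  Dry to 2600 m: -9.8 × 1.6 km = -15.68°C, so T = -6.08°C.
Environment:
  Environment, lower layer to 1900 m: -3.9 × 0.9 km = -3.51°C, so T = 6.09°C.
  Environment, upper layer to 2600 m: -10.9 × 0.7 km = -7.63°C, so T = -1.54°C.
T_parcel − T_env = -6.08 − (-1.54) = -4.54°C

-4.54°C (parcel cooler than environment)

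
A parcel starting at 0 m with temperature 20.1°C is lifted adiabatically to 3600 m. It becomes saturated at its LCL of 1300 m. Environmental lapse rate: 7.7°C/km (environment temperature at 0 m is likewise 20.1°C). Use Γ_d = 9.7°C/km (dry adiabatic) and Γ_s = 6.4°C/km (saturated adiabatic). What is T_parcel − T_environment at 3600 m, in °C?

+0.39°C (parcel warmer than environment)

Parcel:
  0 → 1300 m (dry, 9.7°C/km): ΔT = -9.7 × 1.3 = -12.61°C → T = 7.49°C
  1300 → 3600 m (saturated, 6.4°C/km): ΔT = -6.4 × 2.3 = -14.72°C → T = -7.23°C
Environment:
  0 → 3600 m (environment, 7.7°C/km): ΔT = -7.7 × 3.6 = -27.72°C → T = -7.62°C
T_parcel − T_env = -7.23 − (-7.62) = +0.39°C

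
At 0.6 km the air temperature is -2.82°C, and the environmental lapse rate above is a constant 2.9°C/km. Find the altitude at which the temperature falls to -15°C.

Height above start = (-2.82 − (-15)) / 2.9 = 4.2 km
Altitude = 600 m + 4200 m = 4800 m

4.8 km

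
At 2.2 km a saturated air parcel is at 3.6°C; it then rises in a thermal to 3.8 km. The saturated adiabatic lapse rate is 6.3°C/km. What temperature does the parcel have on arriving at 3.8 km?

2200 → 3800 m (saturated adiabatic, 6.3°C/km): ΔT = -6.3 × 1.6 = -10.08°C → T = -6.48°C

-6.48°C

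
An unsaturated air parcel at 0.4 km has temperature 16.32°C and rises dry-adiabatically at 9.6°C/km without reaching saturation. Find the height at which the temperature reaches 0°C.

Height above start = (16.32 − 0) / 9.6 = 1.7 km
Altitude = 400 m + 1700 m = 2100 m

2.1 km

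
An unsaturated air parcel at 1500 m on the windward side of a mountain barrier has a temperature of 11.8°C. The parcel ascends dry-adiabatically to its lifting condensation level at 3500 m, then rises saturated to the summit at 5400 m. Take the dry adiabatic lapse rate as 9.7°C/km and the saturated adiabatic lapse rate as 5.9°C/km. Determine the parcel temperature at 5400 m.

From 1500 m to 3500 m (dry): cools by 9.7 × 2 = 19.4°C, giving -7.6°C.
From 3500 m to 5400 m (saturated): cools by 5.9 × 1.9 = 11.21°C, giving -18.81°C.

-18.81°C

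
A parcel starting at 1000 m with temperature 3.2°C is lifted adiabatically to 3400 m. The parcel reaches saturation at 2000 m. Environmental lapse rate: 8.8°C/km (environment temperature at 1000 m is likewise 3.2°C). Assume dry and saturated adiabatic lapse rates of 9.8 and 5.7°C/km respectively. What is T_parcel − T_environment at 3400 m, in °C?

Parcel:
  Dry to 2000 m: -9.8 × 1 km = -9.8°C, so T = -6.6°C.
  Saturated to 3400 m: -5.7 × 1.4 km = -7.98°C, so T = -14.58°C.
Environment:
  Environment to 3400 m: -8.8 × 2.4 km = -21.12°C, so T = -17.92°C.
T_parcel − T_env = -14.58 − (-17.92) = +3.34°C

+3.34°C (parcel warmer than environment)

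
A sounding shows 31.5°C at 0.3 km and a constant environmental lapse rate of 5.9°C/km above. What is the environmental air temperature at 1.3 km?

25.6°C

300 → 1300 m (environmental, 5.9°C/km): ΔT = -5.9 × 1 = -5.9°C → T = 25.6°C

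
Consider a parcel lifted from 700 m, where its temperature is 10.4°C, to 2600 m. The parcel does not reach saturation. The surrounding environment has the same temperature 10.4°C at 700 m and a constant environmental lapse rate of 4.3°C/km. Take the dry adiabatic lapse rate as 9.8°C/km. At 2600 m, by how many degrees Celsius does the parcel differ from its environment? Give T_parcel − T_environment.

-10.45°C (parcel cooler than environment)

Parcel:
  700 → 2600 m (dry, 9.8°C/km): ΔT = -9.8 × 1.9 = -18.62°C → T = -8.22°C
Environment:
  700 → 2600 m (environment, 4.3°C/km): ΔT = -4.3 × 1.9 = -8.17°C → T = 2.23°C
T_parcel − T_env = -8.22 − 2.23 = -10.45°C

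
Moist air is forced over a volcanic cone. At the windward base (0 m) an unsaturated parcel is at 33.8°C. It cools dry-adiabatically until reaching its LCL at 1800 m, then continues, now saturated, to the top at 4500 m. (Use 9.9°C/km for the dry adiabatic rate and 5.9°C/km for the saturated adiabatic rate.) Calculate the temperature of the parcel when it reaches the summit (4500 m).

0.05°C

0 → 1800 m (dry, 9.9°C/km): ΔT = -9.9 × 1.8 = -17.82°C → T = 15.98°C
1800 → 4500 m (saturated, 5.9°C/km): ΔT = -5.9 × 2.7 = -15.93°C → T = 0.05°C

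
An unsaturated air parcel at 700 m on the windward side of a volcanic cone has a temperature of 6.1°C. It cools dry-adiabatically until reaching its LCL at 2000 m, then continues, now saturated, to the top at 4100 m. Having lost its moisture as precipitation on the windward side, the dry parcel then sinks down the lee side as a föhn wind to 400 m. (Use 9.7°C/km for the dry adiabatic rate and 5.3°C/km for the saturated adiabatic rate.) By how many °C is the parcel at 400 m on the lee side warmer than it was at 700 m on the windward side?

+12.15°C

From 700 m to 2000 m (dry): cools by 9.7 × 1.3 = 12.61°C, giving -6.51°C.
From 2000 m to 4100 m (saturated): cools by 5.3 × 2.1 = 11.13°C, giving -17.64°C.
From 4100 m to 400 m (dry descent): warms by 9.7 × 3.7 = 35.89°C, giving 18.25°C.
Net change vs windward start: 18.25 − 6.1 = +12.15°C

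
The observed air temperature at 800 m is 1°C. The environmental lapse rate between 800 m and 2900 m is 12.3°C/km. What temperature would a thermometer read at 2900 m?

800–2900 m, environmental: Δz = 2.1 km ⇒ ΔT = -25.83°C; T = -24.83°C

-24.83°C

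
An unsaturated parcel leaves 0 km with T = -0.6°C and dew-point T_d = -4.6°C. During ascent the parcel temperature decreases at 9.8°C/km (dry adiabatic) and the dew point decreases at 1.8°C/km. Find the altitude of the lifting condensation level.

0.5 km

T and T_d converge at 9.8 − 1.8 = 8°C per km
Height above start = (-0.6 − (-4.6)) / 8 = 0.5 km
LCL altitude = 0 m + 500 m = 500 m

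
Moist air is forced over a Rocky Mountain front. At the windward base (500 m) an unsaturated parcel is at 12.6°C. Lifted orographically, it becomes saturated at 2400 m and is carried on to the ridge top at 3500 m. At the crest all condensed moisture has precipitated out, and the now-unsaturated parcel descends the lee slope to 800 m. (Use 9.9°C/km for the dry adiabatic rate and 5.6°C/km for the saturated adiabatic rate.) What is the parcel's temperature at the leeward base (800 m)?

500–2400 m, dry: Δz = 1.9 km ⇒ ΔT = -18.81°C; T = -6.21°C
2400–3500 m, saturated: Δz = 1.1 km ⇒ ΔT = -6.16°C; T = -12.37°C
3500–800 m, dry descent: Δz = 2.7 km ⇒ ΔT = +26.73°C; T = 14.36°C

14.36°C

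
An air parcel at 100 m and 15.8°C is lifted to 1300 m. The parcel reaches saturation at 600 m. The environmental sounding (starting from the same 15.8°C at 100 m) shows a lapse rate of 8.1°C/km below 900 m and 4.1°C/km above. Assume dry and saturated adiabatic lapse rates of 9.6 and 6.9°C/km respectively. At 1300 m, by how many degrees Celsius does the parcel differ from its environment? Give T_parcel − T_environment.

-1.51°C (parcel cooler than environment)

Parcel:
  Dry to 600 m: -9.6 × 0.5 km = -4.8°C, so T = 11°C.
  Saturated to 1300 m: -6.9 × 0.7 km = -4.83°C, so T = 6.17°C.
Environment:
  Environment, lower layer to 900 m: -8.1 × 0.8 km = -6.48°C, so T = 9.32°C.
  Environment, upper layer to 1300 m: -4.1 × 0.4 km = -1.64°C, so T = 7.68°C.
T_parcel − T_env = 6.17 − 7.68 = -1.51°C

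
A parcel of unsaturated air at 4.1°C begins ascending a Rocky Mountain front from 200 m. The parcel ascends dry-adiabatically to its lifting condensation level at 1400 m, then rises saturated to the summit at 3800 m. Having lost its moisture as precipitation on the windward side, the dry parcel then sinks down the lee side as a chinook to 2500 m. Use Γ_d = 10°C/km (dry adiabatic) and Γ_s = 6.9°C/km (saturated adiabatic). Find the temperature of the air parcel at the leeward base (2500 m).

-11.46°C

From 200 m to 1400 m (dry): cools by 10 × 1.2 = 12°C, giving -7.9°C.
From 1400 m to 3800 m (saturated): cools by 6.9 × 2.4 = 16.56°C, giving -24.46°C.
From 3800 m to 2500 m (dry descent): warms by 10 × 1.3 = 13°C, giving -11.46°C.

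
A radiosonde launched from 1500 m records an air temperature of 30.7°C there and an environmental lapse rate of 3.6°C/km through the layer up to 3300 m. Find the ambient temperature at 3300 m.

From 1500 m to 3300 m (environmental): cools by 3.6 × 1.8 = 6.48°C, giving 24.22°C.

24.22°C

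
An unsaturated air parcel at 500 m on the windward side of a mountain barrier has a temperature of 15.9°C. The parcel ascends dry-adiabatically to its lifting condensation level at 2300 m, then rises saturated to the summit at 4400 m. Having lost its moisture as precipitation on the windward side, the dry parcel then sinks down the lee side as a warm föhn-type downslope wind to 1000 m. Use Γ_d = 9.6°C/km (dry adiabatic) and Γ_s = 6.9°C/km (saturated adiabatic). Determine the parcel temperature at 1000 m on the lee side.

16.77°C

500–2300 m, dry: Δz = 1.8 km ⇒ ΔT = -17.28°C; T = -1.38°C
2300–4400 m, saturated: Δz = 2.1 km ⇒ ΔT = -14.49°C; T = -15.87°C
4400–1000 m, dry descent: Δz = 3.4 km ⇒ ΔT = +32.64°C; T = 16.77°C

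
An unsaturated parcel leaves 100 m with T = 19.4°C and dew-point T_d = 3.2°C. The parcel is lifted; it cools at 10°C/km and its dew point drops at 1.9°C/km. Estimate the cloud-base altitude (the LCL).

2100 m

T and T_d converge at 10 − 1.9 = 8.1°C per km
Height above start = (19.4 − 3.2) / 8.1 = 2 km
LCL altitude = 100 m + 2000 m = 2100 m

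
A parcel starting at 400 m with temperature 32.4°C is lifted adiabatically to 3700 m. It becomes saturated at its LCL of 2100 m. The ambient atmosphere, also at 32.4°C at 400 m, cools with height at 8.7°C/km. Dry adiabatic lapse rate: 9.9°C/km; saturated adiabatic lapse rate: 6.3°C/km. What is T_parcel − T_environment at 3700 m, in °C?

+1.8°C (parcel warmer than environment)

Parcel:
  From 400 m to 2100 m (dry): cools by 9.9 × 1.7 = 16.83°C, giving 15.57°C.
  From 2100 m to 3700 m (saturated): cools by 6.3 × 1.6 = 10.08°C, giving 5.49°C.
Environment:
  From 400 m to 3700 m (environment): cools by 8.7 × 3.3 = 28.71°C, giving 3.69°C.
T_parcel − T_env = 5.49 − 3.69 = +1.8°C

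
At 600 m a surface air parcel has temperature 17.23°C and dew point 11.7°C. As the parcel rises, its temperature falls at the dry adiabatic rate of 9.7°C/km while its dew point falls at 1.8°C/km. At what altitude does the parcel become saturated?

1300 m

T and T_d converge at 9.7 − 1.8 = 7.9°C per km
Height above start = (17.23 − 11.7) / 7.9 = 0.7 km
LCL altitude = 600 m + 700 m = 1300 m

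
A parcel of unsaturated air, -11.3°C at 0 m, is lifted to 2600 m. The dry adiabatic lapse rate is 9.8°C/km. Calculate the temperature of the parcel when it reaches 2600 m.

-36.78°C

Dry adiabatic to 2600 m: -9.8 × 2.6 km = -25.48°C, so T = -36.78°C.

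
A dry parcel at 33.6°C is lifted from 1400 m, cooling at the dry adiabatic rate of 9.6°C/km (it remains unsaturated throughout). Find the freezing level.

Height above start = (33.6 − 0) / 9.6 = 3.5 km
Altitude = 1400 m + 3500 m = 4900 m

4900 m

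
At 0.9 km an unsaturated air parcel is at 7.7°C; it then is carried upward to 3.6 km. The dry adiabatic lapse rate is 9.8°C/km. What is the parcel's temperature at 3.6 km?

900 → 3600 m (dry adiabatic, 9.8°C/km): ΔT = -9.8 × 2.7 = -26.46°C → T = -18.76°C

-18.76°C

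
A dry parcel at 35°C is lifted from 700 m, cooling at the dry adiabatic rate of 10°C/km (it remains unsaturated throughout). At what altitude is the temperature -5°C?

Height above start = (35 − (-5)) / 10 = 4 km
Altitude = 700 m + 4000 m = 4700 m

4700 m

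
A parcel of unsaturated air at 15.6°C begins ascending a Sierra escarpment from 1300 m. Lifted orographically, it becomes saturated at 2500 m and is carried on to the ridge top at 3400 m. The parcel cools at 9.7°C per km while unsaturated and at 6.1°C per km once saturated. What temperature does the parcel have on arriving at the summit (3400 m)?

From 1300 m to 2500 m (dry): cools by 9.7 × 1.2 = 11.64°C, giving 3.96°C.
From 2500 m to 3400 m (saturated): cools by 6.1 × 0.9 = 5.49°C, giving -1.53°C.

-1.53°C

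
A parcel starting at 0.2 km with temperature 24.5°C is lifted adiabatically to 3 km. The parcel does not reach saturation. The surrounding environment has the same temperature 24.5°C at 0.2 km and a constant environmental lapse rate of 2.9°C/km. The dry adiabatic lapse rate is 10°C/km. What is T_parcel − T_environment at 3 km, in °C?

-19.88°C (parcel cooler than environment)

Parcel:
  Dry to 3000 m: -10 × 2.8 km = -28°C, so T = -3.5°C.
Environment:
  Environment to 3000 m: -2.9 × 2.8 km = -8.12°C, so T = 16.38°C.
T_parcel − T_env = -3.5 − 16.38 = -19.88°C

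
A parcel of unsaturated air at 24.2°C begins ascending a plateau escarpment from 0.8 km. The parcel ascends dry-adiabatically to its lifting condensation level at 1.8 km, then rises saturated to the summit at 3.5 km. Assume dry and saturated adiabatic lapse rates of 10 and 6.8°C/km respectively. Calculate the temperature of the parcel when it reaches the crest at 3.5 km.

From 800 m to 1800 m (dry): cools by 10 × 1 = 10°C, giving 14.2°C.
From 1800 m to 3500 m (saturated): cools by 6.8 × 1.7 = 11.56°C, giving 2.64°C.

2.64°C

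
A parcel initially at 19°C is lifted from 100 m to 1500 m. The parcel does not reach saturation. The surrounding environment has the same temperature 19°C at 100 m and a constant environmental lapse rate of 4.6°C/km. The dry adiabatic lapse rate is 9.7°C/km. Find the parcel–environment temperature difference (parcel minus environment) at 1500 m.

Parcel:
  Dry to 1500 m: -9.7 × 1.4 km = -13.58°C, so T = 5.42°C.
Environment:
  Environment to 1500 m: -4.6 × 1.4 km = -6.44°C, so T = 12.56°C.
T_parcel − T_env = 5.42 − 12.56 = -7.14°C

-7.14°C (parcel cooler than environment)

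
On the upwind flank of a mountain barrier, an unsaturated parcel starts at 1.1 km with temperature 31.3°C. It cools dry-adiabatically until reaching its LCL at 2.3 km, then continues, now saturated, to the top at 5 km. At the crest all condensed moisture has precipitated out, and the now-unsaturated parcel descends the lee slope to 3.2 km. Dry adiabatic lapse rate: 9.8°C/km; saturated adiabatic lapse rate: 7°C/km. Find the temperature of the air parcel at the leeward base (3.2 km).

From 1100 m to 2300 m (dry): cools by 9.8 × 1.2 = 11.76°C, giving 19.54°C.
From 2300 m to 5000 m (saturated): cools by 7 × 2.7 = 18.9°C, giving 0.64°C.
From 5000 m to 3200 m (dry descent): warms by 9.8 × 1.8 = 17.64°C, giving 18.28°C.

18.28°C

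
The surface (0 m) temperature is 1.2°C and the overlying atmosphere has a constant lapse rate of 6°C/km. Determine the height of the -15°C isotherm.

Height above start = (1.2 − (-15)) / 6 = 2.7 km
Altitude = 0 m + 2700 m = 2700 m

2700 m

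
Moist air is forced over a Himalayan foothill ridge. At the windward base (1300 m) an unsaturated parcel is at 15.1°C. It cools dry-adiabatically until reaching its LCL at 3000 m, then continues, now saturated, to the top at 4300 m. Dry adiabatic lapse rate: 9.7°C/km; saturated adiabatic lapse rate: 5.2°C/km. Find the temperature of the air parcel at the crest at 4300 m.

-8.15°C

1300–3000 m, dry: Δz = 1.7 km ⇒ ΔT = -16.49°C; T = -1.39°C
3000–4300 m, saturated: Δz = 1.3 km ⇒ ΔT = -6.76°C; T = -8.15°C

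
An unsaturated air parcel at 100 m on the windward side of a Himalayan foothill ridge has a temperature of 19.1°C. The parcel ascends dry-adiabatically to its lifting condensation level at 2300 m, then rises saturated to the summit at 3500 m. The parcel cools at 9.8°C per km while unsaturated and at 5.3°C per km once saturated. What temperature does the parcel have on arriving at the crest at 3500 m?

-8.82°C

100–2300 m, dry: Δz = 2.2 km ⇒ ΔT = -21.56°C; T = -2.46°C
2300–3500 m, saturated: Δz = 1.2 km ⇒ ΔT = -6.36°C; T = -8.82°C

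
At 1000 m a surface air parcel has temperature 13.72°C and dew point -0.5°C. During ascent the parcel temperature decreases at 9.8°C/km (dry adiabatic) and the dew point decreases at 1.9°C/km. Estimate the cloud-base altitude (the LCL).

T and T_d converge at 9.8 − 1.9 = 7.9°C per km
Height above start = (13.72 − (-0.5)) / 7.9 = 1.8 km
LCL altitude = 1000 m + 1800 m = 2800 m

2800 m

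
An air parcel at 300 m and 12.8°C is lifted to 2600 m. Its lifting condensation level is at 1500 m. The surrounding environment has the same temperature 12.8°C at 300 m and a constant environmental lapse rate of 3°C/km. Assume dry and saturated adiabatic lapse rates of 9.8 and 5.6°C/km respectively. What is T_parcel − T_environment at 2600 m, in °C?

Parcel:
  Dry to 1500 m: -9.8 × 1.2 km = -11.76°C, so T = 1.04°C.
  Saturated to 2600 m: -5.6 × 1.1 km = -6.16°C, so T = -5.12°C.
Environment:
  Environment to 2600 m: -3 × 2.3 km = -6.9°C, so T = 5.9°C.
T_parcel − T_env = -5.12 − 5.9 = -11.02°C

-11.02°C (parcel cooler than environment)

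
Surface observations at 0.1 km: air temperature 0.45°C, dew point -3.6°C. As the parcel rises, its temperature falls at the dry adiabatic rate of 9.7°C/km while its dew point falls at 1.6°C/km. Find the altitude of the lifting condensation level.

0.6 km

T and T_d converge at 9.7 − 1.6 = 8.1°C per km
Height above start = (0.45 − (-3.6)) / 8.1 = 0.5 km
LCL altitude = 100 m + 500 m = 600 m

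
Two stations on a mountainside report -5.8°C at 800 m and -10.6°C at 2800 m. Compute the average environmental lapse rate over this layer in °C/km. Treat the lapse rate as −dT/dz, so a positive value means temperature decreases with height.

Γ = −ΔT/Δz = (-5.8 − (-10.6)) / (2800 − 800) m
  = 4.8°C / 2 km = 2.4°C/km

2.4°C/km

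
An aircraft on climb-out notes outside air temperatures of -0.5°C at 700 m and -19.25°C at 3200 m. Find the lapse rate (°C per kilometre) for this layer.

Γ = −ΔT/Δz = (-0.5 − (-19.25)) / (3200 − 700) m
  = 18.75°C / 2.5 km = 7.5°C/km

7.5°C/km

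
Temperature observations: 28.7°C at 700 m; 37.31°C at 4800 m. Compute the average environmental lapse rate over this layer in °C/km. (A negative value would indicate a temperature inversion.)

Γ = −ΔT/Δz = (28.7 − 37.31) / (4800 − 700) m
  = -8.61°C / 4.1 km = -2.1°C/km

-2.1°C/km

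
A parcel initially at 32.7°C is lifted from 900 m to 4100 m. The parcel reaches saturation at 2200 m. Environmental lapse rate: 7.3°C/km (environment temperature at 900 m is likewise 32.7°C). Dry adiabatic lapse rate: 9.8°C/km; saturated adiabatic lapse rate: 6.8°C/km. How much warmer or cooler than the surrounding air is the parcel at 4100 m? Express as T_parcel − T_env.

-2.3°C (parcel cooler than environment)

Parcel:
  Dry to 2200 m: -9.8 × 1.3 km = -12.74°C, so T = 19.96°C.
  Saturated to 4100 m: -6.8 × 1.9 km = -12.92°C, so T = 7.04°C.
Environment:
  Environment to 4100 m: -7.3 × 3.2 km = -23.36°C, so T = 9.34°C.
T_parcel − T_env = 7.04 − 9.34 = -2.3°C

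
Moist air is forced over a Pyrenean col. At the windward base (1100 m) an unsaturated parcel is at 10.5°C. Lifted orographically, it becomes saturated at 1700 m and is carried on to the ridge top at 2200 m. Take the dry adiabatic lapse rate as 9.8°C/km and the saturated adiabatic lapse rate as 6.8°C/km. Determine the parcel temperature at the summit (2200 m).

1.22°C

1100 → 1700 m (dry, 9.8°C/km): ΔT = -9.8 × 0.6 = -5.88°C → T = 4.62°C
1700 → 2200 m (saturated, 6.8°C/km): ΔT = -6.8 × 0.5 = -3.4°C → T = 1.22°C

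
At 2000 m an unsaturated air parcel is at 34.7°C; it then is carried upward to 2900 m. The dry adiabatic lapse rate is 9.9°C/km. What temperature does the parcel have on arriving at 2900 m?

25.79°C

2000–2900 m, dry adiabatic: Δz = 0.9 km ⇒ ΔT = -8.91°C; T = 25.79°C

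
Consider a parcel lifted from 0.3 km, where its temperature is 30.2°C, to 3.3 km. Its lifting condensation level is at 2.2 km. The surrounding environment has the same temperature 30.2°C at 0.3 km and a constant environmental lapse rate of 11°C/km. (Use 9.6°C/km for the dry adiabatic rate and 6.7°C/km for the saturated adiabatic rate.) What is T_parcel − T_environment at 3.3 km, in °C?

Parcel:
  From 300 m to 2200 m (dry): cools by 9.6 × 1.9 = 18.24°C, giving 11.96°C.
  From 2200 m to 3300 m (saturated): cools by 6.7 × 1.1 = 7.37°C, giving 4.59°C.
Environment:
  From 300 m to 3300 m (environment): cools by 11 × 3 = 33°C, giving -2.8°C.
T_parcel − T_env = 4.59 − (-2.8) = +7.39°C

+7.39°C (parcel warmer than environment)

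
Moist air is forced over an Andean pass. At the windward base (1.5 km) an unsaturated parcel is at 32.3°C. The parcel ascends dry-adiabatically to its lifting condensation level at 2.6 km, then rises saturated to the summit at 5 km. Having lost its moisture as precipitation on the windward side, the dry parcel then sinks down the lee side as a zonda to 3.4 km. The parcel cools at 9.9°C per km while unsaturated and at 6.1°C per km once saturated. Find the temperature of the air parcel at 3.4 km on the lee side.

22.61°C

1500 → 2600 m (dry, 9.9°C/km): ΔT = -9.9 × 1.1 = -10.89°C → T = 21.41°C
2600 → 5000 m (saturated, 6.1°C/km): ΔT = -6.1 × 2.4 = -14.64°C → T = 6.77°C
5000 → 3400 m (dry descent, 9.9°C/km): ΔT = +9.9 × 1.6 = +15.84°C → T = 22.61°C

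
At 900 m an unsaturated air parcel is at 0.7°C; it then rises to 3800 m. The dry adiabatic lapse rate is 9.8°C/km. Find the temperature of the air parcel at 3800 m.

-27.72°C

900–3800 m, dry adiabatic: Δz = 2.9 km ⇒ ΔT = -28.42°C; T = -27.72°C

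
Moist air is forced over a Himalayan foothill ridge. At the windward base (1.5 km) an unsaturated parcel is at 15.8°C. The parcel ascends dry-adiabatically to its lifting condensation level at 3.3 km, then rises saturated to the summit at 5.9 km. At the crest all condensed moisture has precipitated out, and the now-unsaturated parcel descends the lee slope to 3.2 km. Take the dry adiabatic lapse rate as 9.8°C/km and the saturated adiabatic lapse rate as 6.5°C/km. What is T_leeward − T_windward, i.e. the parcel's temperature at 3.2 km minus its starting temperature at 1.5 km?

-8.08°C

1500–3300 m, dry: Δz = 1.8 km ⇒ ΔT = -17.64°C; T = -1.84°C
3300–5900 m, saturated: Δz = 2.6 km ⇒ ΔT = -16.9°C; T = -18.74°C
5900–3200 m, dry descent: Δz = 2.7 km ⇒ ΔT = +26.46°C; T = 7.72°C
Net change vs windward start: 7.72 − 15.8 = -8.08°C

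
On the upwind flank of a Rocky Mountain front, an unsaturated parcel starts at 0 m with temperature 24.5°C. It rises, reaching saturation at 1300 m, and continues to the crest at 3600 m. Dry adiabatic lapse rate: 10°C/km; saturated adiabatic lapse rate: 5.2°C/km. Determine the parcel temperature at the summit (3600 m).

-0.46°C

From 0 m to 1300 m (dry): cools by 10 × 1.3 = 13°C, giving 11.5°C.
From 1300 m to 3600 m (saturated): cools by 5.2 × 2.3 = 11.96°C, giving -0.46°C.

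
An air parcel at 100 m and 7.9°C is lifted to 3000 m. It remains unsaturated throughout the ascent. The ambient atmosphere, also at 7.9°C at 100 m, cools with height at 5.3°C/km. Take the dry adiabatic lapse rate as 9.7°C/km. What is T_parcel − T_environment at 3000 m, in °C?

Parcel:
  100 → 3000 m (dry, 9.7°C/km): ΔT = -9.7 × 2.9 = -28.13°C → T = -20.23°C
Environment:
  100 → 3000 m (environment, 5.3°C/km): ΔT = -5.3 × 2.9 = -15.37°C → T = -7.47°C
T_parcel − T_env = -20.23 − (-7.47) = -12.76°C

-12.76°C (parcel cooler than environment)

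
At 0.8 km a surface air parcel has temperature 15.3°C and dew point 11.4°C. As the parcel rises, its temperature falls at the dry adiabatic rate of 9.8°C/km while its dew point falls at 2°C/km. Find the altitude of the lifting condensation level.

T and T_d converge at 9.8 − 2 = 7.8°C per km
Height above start = (15.3 − 11.4) / 7.8 = 0.5 km
LCL altitude = 800 m + 500 m = 1300 m

1.3 km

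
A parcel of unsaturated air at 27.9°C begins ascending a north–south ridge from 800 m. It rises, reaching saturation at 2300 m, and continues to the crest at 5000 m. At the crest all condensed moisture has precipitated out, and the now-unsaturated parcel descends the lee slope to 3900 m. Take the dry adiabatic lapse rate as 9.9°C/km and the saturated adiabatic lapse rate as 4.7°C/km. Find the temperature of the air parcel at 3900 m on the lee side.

800 → 2300 m (dry, 9.9°C/km): ΔT = -9.9 × 1.5 = -14.85°C → T = 13.05°C
2300 → 5000 m (saturated, 4.7°C/km): ΔT = -4.7 × 2.7 = -12.69°C → T = 0.36°C
5000 → 3900 m (dry descent, 9.9°C/km): ΔT = +9.9 × 1.1 = +10.89°C → T = 11.25°C

11.25°C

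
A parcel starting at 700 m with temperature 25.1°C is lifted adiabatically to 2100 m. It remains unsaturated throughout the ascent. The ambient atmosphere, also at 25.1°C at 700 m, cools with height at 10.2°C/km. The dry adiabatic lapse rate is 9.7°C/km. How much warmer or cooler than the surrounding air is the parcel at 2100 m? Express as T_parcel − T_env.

Parcel:
  From 700 m to 2100 m (dry): cools by 9.7 × 1.4 = 13.58°C, giving 11.52°C.
Environment:
  From 700 m to 2100 m (environment): cools by 10.2 × 1.4 = 14.28°C, giving 10.82°C.
T_parcel − T_env = 11.52 − 10.82 = +0.7°C

+0.7°C (parcel warmer than environment)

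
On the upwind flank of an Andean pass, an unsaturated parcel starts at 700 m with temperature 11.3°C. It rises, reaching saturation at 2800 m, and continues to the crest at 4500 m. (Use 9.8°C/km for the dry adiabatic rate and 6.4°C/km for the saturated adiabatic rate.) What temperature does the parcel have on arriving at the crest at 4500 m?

-20.16°C

700–2800 m, dry: Δz = 2.1 km ⇒ ΔT = -20.58°C; T = -9.28°C
2800–4500 m, saturated: Δz = 1.7 km ⇒ ΔT = -10.88°C; T = -20.16°C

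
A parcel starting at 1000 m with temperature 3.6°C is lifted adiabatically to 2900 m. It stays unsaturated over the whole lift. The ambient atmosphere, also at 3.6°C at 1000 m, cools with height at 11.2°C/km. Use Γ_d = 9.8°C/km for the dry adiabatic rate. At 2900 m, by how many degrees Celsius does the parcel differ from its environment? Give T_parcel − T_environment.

Parcel:
  Dry to 2900 m: -9.8 × 1.9 km = -18.62°C, so T = -15.02°C.
Environment:
  Environment to 2900 m: -11.2 × 1.9 km = -21.28°C, so T = -17.68°C.
T_parcel − T_env = -15.02 − (-17.68) = +2.66°C

+2.66°C (parcel warmer than environment)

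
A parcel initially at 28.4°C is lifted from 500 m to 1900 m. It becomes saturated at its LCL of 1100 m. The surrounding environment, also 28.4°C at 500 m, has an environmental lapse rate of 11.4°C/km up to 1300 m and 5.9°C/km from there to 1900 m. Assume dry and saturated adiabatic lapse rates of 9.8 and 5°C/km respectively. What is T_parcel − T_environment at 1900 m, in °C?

+2.78°C (parcel warmer than environment)

Parcel:
  From 500 m to 1100 m (dry): cools by 9.8 × 0.6 = 5.88°C, giving 22.52°C.
  From 1100 m to 1900 m (saturated): cools by 5 × 0.8 = 4°C, giving 18.52°C.
Environment:
  From 500 m to 1300 m (environment, lower layer): cools by 11.4 × 0.8 = 9.12°C, giving 19.28°C.
  From 1300 m to 1900 m (environment, upper layer): cools by 5.9 × 0.6 = 3.54°C, giving 15.74°C.
T_parcel − T_env = 18.52 − 15.74 = +2.78°C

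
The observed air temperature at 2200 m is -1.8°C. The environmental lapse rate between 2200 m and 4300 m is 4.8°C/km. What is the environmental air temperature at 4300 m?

-11.88°C

Environmental to 4300 m: -4.8 × 2.1 km = -10.08°C, so T = -11.88°C.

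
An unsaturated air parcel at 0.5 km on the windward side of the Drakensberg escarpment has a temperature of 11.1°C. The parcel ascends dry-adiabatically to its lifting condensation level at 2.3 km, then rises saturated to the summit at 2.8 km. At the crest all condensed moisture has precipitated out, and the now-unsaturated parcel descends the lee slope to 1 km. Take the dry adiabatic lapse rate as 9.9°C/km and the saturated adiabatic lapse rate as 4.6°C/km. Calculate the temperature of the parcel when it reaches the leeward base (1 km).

Dry to 2300 m: -9.9 × 1.8 km = -17.82°C, so T = -6.72°C.
Saturated to 2800 m: -4.6 × 0.5 km = -2.3°C, so T = -9.02°C.
Dry descent to 1000 m: +9.9 × 1.8 km = +17.82°C, so T = 8.8°C.

8.8°C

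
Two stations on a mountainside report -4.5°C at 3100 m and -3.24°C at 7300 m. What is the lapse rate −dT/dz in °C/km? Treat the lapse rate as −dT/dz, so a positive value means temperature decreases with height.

Γ = −ΔT/Δz = (-4.5 − (-3.24)) / (7300 − 3100) m
  = -1.26°C / 4.2 km = -0.3°C/km

-0.3°C/km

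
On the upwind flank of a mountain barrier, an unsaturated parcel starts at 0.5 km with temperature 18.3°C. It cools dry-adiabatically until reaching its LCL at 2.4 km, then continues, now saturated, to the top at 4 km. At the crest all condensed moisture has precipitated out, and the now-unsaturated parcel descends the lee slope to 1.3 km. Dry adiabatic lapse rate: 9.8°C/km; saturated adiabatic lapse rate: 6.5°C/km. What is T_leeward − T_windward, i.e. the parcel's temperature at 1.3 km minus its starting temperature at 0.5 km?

Dry to 2400 m: -9.8 × 1.9 km = -18.62°C, so T = -0.32°C.
Saturated to 4000 m: -6.5 × 1.6 km = -10.4°C, so T = -10.72°C.
Dry descent to 1300 m: +9.8 × 2.7 km = +26.46°C, so T = 15.74°C.
Net change vs windward start: 15.74 − 18.3 = -2.56°C

-2.56°C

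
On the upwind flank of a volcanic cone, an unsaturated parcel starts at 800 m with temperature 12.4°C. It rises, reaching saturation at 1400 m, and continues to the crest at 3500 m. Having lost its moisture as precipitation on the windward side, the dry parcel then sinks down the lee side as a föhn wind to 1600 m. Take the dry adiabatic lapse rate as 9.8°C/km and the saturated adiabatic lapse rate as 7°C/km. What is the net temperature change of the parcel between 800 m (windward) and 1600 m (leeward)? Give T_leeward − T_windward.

From 800 m to 1400 m (dry): cools by 9.8 × 0.6 = 5.88°C, giving 6.52°C.
From 1400 m to 3500 m (saturated): cools by 7 × 2.1 = 14.7°C, giving -8.18°C.
From 3500 m to 1600 m (dry descent): warms by 9.8 × 1.9 = 18.62°C, giving 10.44°C.
Net change vs windward start: 10.44 − 12.4 = -1.96°C

-1.96°C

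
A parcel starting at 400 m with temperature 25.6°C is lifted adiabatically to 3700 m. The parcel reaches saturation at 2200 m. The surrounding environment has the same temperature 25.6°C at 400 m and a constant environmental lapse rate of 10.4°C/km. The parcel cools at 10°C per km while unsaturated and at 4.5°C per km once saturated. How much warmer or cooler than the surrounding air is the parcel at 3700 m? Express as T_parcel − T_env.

+9.57°C (parcel warmer than environment)

Parcel:
  400–2200 m, dry: Δz = 1.8 km ⇒ ΔT = -18°C; T = 7.6°C
  2200–3700 m, saturated: Δz = 1.5 km ⇒ ΔT = -6.75°C; T = 0.85°C
Environment:
  400–3700 m, environment: Δz = 3.3 km ⇒ ΔT = -34.32°C; T = -8.72°C
T_parcel − T_env = 0.85 − (-8.72) = +9.57°C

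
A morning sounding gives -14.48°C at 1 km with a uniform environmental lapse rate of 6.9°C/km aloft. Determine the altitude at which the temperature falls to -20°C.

1.8 km

Height above start = (-14.48 − (-20)) / 6.9 = 0.8 km
Altitude = 1000 m + 800 m = 1800 m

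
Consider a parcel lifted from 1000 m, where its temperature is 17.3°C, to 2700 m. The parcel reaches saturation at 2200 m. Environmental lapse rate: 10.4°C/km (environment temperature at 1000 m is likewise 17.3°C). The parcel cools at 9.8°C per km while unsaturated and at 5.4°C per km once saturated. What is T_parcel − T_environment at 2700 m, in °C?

Parcel:
  1000–2200 m, dry: Δz = 1.2 km ⇒ ΔT = -11.76°C; T = 5.54°C
  2200–2700 m, saturated: Δz = 0.5 km ⇒ ΔT = -2.7°C; T = 2.84°C
Environment:
  1000–2700 m, environment: Δz = 1.7 km ⇒ ΔT = -17.68°C; T = -0.38°C
T_parcel − T_env = 2.84 − (-0.38) = +3.22°C

+3.22°C (parcel warmer than environment)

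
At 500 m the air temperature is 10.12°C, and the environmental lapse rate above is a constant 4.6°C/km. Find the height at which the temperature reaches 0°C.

Height above start = (10.12 − 0) / 4.6 = 2.2 km
Altitude = 500 m + 2200 m = 2700 m

2700 m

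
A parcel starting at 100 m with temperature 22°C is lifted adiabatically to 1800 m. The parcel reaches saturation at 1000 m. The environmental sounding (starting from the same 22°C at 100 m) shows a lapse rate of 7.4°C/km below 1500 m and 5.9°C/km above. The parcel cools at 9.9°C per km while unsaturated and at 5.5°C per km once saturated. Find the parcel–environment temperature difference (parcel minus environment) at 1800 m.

Parcel:
  100 → 1000 m (dry, 9.9°C/km): ΔT = -9.9 × 0.9 = -8.91°C → T = 13.09°C
  1000 → 1800 m (saturated, 5.5°C/km): ΔT = -5.5 × 0.8 = -4.4°C → T = 8.69°C
Environment:
  100 → 1500 m (environment, lower layer, 7.4°C/km): ΔT = -7.4 × 1.4 = -10.36°C → T = 11.64°C
  1500 → 1800 m (environment, upper layer, 5.9°C/km): ΔT = -5.9 × 0.3 = -1.77°C → T = 9.87°C
T_parcel − T_env = 8.69 − 9.87 = -1.18°C

-1.18°C (parcel cooler than environment)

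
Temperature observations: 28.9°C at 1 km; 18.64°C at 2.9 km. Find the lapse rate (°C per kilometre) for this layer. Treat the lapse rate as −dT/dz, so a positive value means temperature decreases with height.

5.4°C/km

Γ = −ΔT/Δz = (28.9 − 18.64) / (2900 − 1000) m
  = 10.26°C / 1.9 km = 5.4°C/km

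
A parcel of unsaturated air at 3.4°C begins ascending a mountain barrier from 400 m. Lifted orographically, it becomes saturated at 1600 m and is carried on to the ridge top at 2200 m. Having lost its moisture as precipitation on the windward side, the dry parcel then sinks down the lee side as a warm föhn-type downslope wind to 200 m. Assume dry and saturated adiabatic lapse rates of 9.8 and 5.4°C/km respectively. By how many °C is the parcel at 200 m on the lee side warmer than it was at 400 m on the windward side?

400 → 1600 m (dry, 9.8°C/km): ΔT = -9.8 × 1.2 = -11.76°C → T = -8.36°C
1600 → 2200 m (saturated, 5.4°C/km): ΔT = -5.4 × 0.6 = -3.24°C → T = -11.6°C
2200 → 200 m (dry descent, 9.8°C/km): ΔT = +9.8 × 2 = +19.6°C → T = 8°C
Net change vs windward start: 8 − 3.4 = +4.6°C

+4.6°C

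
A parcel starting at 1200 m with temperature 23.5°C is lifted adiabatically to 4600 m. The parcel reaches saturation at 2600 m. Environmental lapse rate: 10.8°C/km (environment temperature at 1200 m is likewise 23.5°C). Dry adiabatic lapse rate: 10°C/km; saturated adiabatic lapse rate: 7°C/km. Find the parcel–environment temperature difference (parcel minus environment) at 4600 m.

+8.72°C (parcel warmer than environment)

Parcel:
  1200 → 2600 m (dry, 10°C/km): ΔT = -10 × 1.4 = -14°C → T = 9.5°C
  2600 → 4600 m (saturated, 7°C/km): ΔT = -7 × 2 = -14°C → T = -4.5°C
Environment:
  1200 → 4600 m (environment, 10.8°C/km): ΔT = -10.8 × 3.4 = -36.72°C → T = -13.22°C
T_parcel − T_env = -4.5 − (-13.22) = +8.72°C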